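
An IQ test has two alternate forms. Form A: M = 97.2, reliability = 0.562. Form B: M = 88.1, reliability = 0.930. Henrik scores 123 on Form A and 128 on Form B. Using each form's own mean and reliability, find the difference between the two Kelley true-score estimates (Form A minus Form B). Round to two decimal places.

-13.51

T̂_A = 0.562(123) + 0.438(97.2) = 111.6996
T̂_B = 0.930(128) + 0.070(88.1) = 125.2070
T̂_A − T̂_B = -13.5074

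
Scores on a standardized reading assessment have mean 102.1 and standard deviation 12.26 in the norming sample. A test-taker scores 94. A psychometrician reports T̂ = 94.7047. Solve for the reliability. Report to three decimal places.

0.913

T̂ = ρX + (1 − ρ)μ  ⇒  T̂ − μ = ρ(X − μ)
ρ = (T̂ − μ)/(X − μ) = (94.7047 − 102.1) / (94 − 102.1) = -7.3953 / -8.1 = 0.91300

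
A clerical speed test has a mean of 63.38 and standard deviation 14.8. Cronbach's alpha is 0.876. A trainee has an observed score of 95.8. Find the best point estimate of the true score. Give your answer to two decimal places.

T̂ = ρX + (1 − ρ)μ
  = 0.876 × 95.8 + 0.124 × 63.38
  = 83.9208 + 7.85912
  = 91.780
  ≈ 91.78

91.78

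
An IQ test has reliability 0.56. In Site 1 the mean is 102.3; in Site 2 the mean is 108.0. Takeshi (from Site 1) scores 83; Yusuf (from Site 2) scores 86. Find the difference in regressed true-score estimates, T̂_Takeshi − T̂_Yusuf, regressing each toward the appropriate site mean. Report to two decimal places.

T̂_Takeshi = 0.56(83) + 0.44(102.3) = 91.4920
T̂_Yusuf = 0.56(86) + 0.44(108.0) = 95.6800
Difference = 91.4920 − 95.6800 = -4.1880

-4.19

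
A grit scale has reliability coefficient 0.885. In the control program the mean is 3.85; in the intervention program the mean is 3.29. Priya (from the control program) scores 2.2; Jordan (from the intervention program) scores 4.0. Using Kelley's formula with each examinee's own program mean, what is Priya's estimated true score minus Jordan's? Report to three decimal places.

-1.529

T̂_Priya = 0.885(2.2) + 0.115(3.85) = 2.38975
T̂_Jordan = 0.885(4.0) + 0.115(3.29) = 3.91835
Difference = 2.38975 − 3.91835 = -1.52860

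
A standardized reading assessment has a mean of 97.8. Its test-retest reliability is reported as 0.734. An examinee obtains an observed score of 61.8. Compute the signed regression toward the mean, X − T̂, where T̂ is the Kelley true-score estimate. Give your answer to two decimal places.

T̂ = ρX + (1 − ρ)μ
  = 0.734 × 61.8 + 0.266 × 97.8
  = 45.3612 + 26.0148
  = 71.3760
  ≈ 71.376
X − T̂ = 61.8 − 71.376 = -9.576 → -9.58

-9.58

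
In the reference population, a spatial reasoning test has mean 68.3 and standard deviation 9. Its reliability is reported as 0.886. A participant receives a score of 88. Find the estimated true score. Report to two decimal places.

T̂ = 0.886(88) + 0.114(68.3) = 77.968 + 7.7862 = 85.754 → 85.75

85.75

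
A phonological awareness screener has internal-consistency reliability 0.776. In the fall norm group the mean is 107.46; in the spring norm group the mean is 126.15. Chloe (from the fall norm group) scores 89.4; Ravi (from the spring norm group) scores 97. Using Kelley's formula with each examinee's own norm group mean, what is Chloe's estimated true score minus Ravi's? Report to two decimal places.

-10.08

T̂_Chloe = 0.776(89.4) + 0.224(107.46) = 93.4454
T̂_Ravi = 0.776(97) + 0.224(126.15) = 103.5296
Difference = 93.4454 − 103.5296 = -10.0842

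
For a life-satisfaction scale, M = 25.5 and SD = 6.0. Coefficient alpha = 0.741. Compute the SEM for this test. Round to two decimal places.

3.05

SEM = SD · √(1 − ρ) = 6.0 × √0.259 = 6.0 × 0.5089 = 3.054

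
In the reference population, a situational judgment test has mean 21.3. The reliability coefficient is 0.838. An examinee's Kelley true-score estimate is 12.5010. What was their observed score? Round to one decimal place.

T̂ = ρX + (1 − ρ)μ  ⇒  X = (T̂ − (1 − ρ)μ) / ρ
X = (12.5010 − 0.162 × 21.3) / 0.838 = (12.5010 − 3.4506) / 0.838 = 9.0504 / 0.838 = 10.800

10.8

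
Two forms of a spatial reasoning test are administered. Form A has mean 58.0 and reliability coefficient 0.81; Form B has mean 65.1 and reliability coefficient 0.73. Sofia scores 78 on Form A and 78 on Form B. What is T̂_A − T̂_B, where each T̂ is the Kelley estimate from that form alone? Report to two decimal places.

T̂_A = 0.81(78) + 0.19(58.0) = 74.2000
T̂_B = 0.73(78) + 0.27(65.1) = 74.5170
T̂_A − T̂_B = -0.3170

-0.32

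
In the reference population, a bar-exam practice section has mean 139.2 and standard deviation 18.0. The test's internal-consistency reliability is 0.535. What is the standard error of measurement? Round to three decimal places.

SEM = SD · √(1 − ρ) = 18.0 × √0.465 = 18.0 × 0.6819 = 12.2744

12.274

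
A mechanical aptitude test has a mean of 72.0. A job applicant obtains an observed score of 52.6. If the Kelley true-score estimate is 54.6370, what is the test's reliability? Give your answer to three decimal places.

T̂ = ρX + (1 − ρ)μ  ⇒  T̂ − μ = ρ(X − μ)
ρ = (T̂ − μ)/(X − μ) = (54.6370 − 72.0) / (52.6 − 72.0) = -17.3630 / -19.4 = 0.89500

0.895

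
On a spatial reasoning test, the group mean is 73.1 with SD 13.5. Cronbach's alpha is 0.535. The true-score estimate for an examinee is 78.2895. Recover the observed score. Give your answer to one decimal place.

82.8

T̂ = ρX + (1 − ρ)μ  ⇒  X = (T̂ − (1 − ρ)μ) / ρ
X = (78.2895 − 0.465 × 73.1) / 0.535 = (78.2895 − 33.9915) / 0.535 = 44.2980 / 0.535 = 82.800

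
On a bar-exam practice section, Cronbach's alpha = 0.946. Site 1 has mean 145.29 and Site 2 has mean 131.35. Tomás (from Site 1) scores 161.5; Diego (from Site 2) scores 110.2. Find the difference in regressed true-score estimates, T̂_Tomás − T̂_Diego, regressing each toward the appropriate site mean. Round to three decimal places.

T̂_Tomás = 0.946(161.5) + 0.054(145.29) = 160.62466
T̂_Diego = 0.946(110.2) + 0.054(131.35) = 111.34210
Difference = 160.62466 − 111.34210 = 49.28256

49.283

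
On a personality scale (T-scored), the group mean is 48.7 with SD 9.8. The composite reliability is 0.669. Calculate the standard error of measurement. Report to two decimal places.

SEM = SD · √(1 − ρ) = 9.8 × √0.331 = 9.8 × 0.5753 = 5.638

5.64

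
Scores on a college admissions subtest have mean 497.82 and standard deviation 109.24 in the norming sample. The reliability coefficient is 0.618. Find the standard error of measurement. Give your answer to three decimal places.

67.517

SEM = SD · √(1 − ρ) = 109.24 × √0.382 = 109.24 × 0.6181 = 67.5170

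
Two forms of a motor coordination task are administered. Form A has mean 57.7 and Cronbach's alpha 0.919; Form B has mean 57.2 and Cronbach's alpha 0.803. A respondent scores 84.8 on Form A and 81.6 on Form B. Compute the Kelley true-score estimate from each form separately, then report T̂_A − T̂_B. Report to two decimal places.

T̂_A = 0.919(84.8) + 0.081(57.7) = 82.6049
T̂_B = 0.803(81.6) + 0.197(57.2) = 76.7932
T̂_A − T̂_B = 5.8117

5.81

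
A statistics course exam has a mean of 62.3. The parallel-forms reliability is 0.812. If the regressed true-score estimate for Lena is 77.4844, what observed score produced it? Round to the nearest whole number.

81

T̂ = ρX + (1 − ρ)μ  ⇒  X = (T̂ − (1 − ρ)μ) / ρ
X = (77.4844 − 0.188 × 62.3) / 0.812 = (77.4844 − 11.7124) / 0.812 = 65.7720 / 0.812 = 81.00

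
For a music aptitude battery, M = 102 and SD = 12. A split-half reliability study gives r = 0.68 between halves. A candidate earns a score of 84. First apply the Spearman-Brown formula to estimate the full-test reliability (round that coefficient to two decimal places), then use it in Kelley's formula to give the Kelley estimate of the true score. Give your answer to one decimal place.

Spearman-Brown: ρ = 2r/(1 + r) = 2(0.68)/(1 + 0.68) = 1.360/1.68 = 0.8095 → 0.81
T̂ = ρX + (1 − ρ)μ
  = 0.81 × 84 + 0.19 × 102
  = 68.04 + 19.38
  = 87.42
  ≈ 87.4

87.4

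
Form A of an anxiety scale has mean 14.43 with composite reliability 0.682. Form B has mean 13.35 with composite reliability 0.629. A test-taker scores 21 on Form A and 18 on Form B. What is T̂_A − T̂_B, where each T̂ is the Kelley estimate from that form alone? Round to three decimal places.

T̂_A = 0.682(21) + 0.318(14.43) = 18.91074
T̂_B = 0.629(18) + 0.371(13.35) = 16.27485
T̂_A − T̂_B = 2.63589

2.636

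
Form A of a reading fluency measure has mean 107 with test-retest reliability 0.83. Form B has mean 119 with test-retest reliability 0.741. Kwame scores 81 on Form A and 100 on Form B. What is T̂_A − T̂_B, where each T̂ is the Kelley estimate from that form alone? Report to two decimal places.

-19.50

T̂_A = 0.83(81) + 0.17(107) = 85.4200
T̂_B = 0.741(100) + 0.259(119) = 104.9210
T̂_A − T̂_B = -19.5010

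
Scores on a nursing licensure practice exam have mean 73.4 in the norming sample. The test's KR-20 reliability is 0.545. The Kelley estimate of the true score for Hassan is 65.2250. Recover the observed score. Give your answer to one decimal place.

T̂ = ρX + (1 − ρ)μ  ⇒  X = (T̂ − (1 − ρ)μ) / ρ
X = (65.2250 − 0.455 × 73.4) / 0.545 = (65.2250 − 33.3970) / 0.545 = 31.8280 / 0.545 = 58.400

58.4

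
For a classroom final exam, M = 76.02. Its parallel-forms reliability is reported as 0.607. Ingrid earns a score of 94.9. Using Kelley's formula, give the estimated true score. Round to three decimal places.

87.480

T̂ = 0.607(94.9) + 0.393(76.02) = 57.6043 + 29.87586 = 87.4802 → 87.480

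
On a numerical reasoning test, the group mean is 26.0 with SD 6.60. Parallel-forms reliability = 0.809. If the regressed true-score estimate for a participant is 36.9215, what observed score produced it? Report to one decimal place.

T̂ = ρX + (1 − ρ)μ  ⇒  X = (T̂ − (1 − ρ)μ) / ρ
X = (36.9215 − 0.191 × 26.0) / 0.809 = (36.9215 − 4.9660) / 0.809 = 31.9555 / 0.809 = 39.500

39.5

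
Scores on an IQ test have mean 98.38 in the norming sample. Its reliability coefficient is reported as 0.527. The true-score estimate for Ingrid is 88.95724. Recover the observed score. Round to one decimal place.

T̂ = ρX + (1 − ρ)μ  ⇒  X = (T̂ − (1 − ρ)μ) / ρ
X = (88.95724 − 0.473 × 98.38) / 0.527 = (88.95724 − 46.53374) / 0.527 = 42.42350 / 0.527 = 80.500

80.5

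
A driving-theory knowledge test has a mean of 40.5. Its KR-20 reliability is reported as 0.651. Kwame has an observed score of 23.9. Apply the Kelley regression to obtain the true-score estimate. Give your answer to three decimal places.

29.693

T̂ = 0.651(23.9) + 0.349(40.5) = 15.5589 + 14.1345 = 29.6934 → 29.693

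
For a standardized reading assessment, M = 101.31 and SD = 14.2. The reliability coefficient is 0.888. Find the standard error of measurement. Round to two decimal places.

SEM = SD · √(1 − ρ) = 14.2 × √0.112 = 14.2 × 0.3347 = 4.752

4.75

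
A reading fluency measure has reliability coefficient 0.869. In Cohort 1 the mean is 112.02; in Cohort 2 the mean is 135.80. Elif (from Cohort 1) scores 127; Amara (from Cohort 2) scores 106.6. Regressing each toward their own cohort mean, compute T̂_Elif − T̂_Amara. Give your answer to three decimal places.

T̂_Elif = 0.869(127) + 0.131(112.02) = 125.03762
T̂_Amara = 0.869(106.6) + 0.131(135.80) = 110.42520
Difference = 125.03762 − 110.42520 = 14.61242

14.612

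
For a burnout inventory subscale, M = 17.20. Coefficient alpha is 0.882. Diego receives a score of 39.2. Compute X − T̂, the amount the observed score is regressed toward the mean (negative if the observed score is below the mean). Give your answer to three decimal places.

T̂ = ρX + (1 − ρ)μ
  = 0.882 × 39.2 + 0.118 × 17.20
  = 34.5744 + 2.02960
  = 36.60400
  ≈ 36.6040
X − T̂ = 39.2 − 36.6040 = 2.5960 → 2.596

2.596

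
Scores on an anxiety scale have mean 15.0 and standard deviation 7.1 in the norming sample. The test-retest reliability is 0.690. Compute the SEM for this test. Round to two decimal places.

SEM = SD · √(1 − ρ) = 7.1 × √0.310 = 7.1 × 0.5568 = 3.953

3.95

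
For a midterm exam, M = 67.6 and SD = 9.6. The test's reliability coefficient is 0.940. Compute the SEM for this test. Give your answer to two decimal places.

SEM = SD · √(1 − ρ) = 9.6 × √0.060 = 9.6 × 0.2449 = 2.352

2.35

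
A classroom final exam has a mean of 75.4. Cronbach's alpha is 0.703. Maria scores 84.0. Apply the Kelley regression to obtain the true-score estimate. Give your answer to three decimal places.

T̂ = ρX + (1 − ρ)μ
  = 0.703 × 84.0 + 0.297 × 75.4
  = 59.0520 + 22.3938
  = 81.4458
  ≈ 81.446

81.446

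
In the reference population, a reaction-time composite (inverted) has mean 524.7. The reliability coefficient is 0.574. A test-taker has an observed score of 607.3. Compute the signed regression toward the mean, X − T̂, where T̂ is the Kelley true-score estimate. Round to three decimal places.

35.188

T̂ = 0.574(607.3) + 0.426(524.7) = 348.5902 + 223.5222 = 572.11240 → 572.1124
X − T̂ = 607.3 − 572.1124 = 35.1876 → 35.188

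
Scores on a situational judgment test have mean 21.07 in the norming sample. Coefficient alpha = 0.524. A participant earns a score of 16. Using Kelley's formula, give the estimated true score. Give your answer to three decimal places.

T̂ = ρX + (1 − ρ)μ
  = 0.524 × 16 + 0.476 × 21.07
  = 8.384 + 10.02932
  = 18.4133
  ≈ 18.413

18.413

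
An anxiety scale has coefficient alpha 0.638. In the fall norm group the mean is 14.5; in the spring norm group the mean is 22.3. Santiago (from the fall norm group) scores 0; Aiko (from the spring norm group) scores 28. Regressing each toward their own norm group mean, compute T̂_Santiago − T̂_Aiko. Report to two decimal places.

-20.69

T̂_Santiago = 0.638(0) + 0.362(14.5) = 5.2490
T̂_Aiko = 0.638(28) + 0.362(22.3) = 25.9366
Difference = 5.2490 − 25.9366 = -20.6876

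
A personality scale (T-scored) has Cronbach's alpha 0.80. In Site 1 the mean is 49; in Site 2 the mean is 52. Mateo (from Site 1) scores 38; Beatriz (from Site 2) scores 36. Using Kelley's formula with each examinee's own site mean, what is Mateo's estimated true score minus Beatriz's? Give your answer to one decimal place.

T̂_Mateo = 0.80(38) + 0.20(49) = 40.200
T̂_Beatriz = 0.80(36) + 0.20(52) = 39.200
Difference = 40.200 − 39.200 = 1.000

1.0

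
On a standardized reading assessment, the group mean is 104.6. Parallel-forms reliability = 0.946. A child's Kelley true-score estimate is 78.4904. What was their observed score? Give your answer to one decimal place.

77.0

T̂ = ρX + (1 − ρ)μ  ⇒  X = (T̂ − (1 − ρ)μ) / ρ
X = (78.4904 − 0.054 × 104.6) / 0.946 = (78.4904 − 5.6484) / 0.946 = 72.8420 / 0.946 = 77.000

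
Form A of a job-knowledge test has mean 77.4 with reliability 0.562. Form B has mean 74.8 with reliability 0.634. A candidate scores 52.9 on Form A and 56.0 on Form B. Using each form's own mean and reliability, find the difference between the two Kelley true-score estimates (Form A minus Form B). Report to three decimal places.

T̂_A = 0.562(52.9) + 0.438(77.4) = 63.63100
T̂_B = 0.634(56.0) + 0.366(74.8) = 62.88080
T̂_A − T̂_B = 0.75020

0.750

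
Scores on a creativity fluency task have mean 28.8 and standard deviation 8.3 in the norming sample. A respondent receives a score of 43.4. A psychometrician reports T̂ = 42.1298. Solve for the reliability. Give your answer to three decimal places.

T̂ = ρX + (1 − ρ)μ  ⇒  T̂ − μ = ρ(X − μ)
ρ = (T̂ − μ)/(X − μ) = (42.1298 − 28.8) / (43.4 − 28.8) = 13.3298 / 14.6 = 0.91300

0.913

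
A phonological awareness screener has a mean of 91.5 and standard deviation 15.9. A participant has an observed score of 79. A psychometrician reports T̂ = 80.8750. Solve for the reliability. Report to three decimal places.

0.850

T̂ = ρX + (1 − ρ)μ  ⇒  T̂ − μ = ρ(X − μ)
ρ = (T̂ − μ)/(X − μ) = (80.8750 − 91.5) / (79 − 91.5) = -10.6250 / -12.5 = 0.85000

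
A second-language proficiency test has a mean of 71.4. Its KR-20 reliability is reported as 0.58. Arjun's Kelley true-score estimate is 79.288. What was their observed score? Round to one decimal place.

T̂ = ρX + (1 − ρ)μ  ⇒  X = (T̂ − (1 − ρ)μ) / ρ
X = (79.288 − 0.42 × 71.4) / 0.58 = (79.288 − 29.988) / 0.58 = 49.300 / 0.58 = 85.000

85.0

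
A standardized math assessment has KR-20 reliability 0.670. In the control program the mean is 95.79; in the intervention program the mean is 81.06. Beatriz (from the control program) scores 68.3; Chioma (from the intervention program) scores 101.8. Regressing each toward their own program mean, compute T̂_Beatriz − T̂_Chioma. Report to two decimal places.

T̂_Beatriz = 0.670(68.3) + 0.330(95.79) = 77.3717
T̂_Chioma = 0.670(101.8) + 0.330(81.06) = 94.9558
Difference = 77.3717 − 94.9558 = -17.5841

-17.58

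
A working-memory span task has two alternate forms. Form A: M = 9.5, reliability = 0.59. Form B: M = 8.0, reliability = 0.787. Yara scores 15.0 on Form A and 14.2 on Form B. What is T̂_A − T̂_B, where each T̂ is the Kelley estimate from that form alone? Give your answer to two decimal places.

T̂_A = 0.59(15.0) + 0.41(9.5) = 12.7450
T̂_B = 0.787(14.2) + 0.213(8.0) = 12.8794
T̂_A − T̂_B = -0.1344

-0.13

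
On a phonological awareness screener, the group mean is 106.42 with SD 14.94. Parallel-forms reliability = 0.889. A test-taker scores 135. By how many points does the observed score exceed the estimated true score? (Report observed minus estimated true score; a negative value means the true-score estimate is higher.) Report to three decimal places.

3.172

T̂ = 0.889(135) + 0.111(106.42) = 120.015 + 11.81262 = 131.82762 → 131.8276
X − T̂ = 135 − 131.8276 = 3.1724 → 3.172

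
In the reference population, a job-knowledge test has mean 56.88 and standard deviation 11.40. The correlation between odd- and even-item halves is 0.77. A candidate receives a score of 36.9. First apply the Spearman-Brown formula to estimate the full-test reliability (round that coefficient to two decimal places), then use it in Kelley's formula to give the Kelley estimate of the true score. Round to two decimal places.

39.50

Spearman-Brown: ρ = 2r/(1 + r) = 2(0.77)/(1 + 0.77) = 1.540/1.77 = 0.8701 → 0.87
T̂ = 0.87(36.9) + 0.13(56.88) = 32.103 + 7.3944 = 39.497 → 39.50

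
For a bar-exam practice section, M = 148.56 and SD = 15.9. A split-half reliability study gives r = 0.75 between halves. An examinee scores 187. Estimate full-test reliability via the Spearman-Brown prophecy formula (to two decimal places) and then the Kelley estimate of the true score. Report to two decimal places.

Spearman-Brown: ρ = 2r/(1 + r) = 2(0.75)/(1 + 0.75) = 1.500/1.75 = 0.8571 → 0.86
Weight the observed score by reliability and the mean by (1 − reliability): T̂ = 0.86·187 + 0.14·148.56 = 160.82 + 20.7984 = 181.618.

181.62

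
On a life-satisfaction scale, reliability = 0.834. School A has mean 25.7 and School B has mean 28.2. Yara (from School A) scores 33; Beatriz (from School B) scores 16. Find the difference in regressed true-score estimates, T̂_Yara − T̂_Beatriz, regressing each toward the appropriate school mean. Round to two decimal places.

13.76

T̂_Yara = 0.834(33) + 0.166(25.7) = 31.7882
T̂_Beatriz = 0.834(16) + 0.166(28.2) = 18.0252
Difference = 31.7882 − 18.0252 = 13.7630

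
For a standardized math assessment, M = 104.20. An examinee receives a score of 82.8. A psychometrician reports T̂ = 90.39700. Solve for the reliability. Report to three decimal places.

T̂ = ρX + (1 − ρ)μ  ⇒  T̂ − μ = ρ(X − μ)
ρ = (T̂ − μ)/(X − μ) = (90.39700 − 104.20) / (82.8 − 104.20) = -13.80300 / -21.40 = 0.64500

0.645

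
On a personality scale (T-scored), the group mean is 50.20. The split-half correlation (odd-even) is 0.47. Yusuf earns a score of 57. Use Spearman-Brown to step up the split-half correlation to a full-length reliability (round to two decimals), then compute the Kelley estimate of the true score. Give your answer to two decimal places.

Spearman-Brown: ρ = 2r/(1 + r) = 2(0.47)/(1 + 0.47) = 0.940/1.47 = 0.6395 → 0.64
T̂ = ρX + (1 − ρ)μ
  = 0.64 × 57 + 0.36 × 50.20
  = 36.48 + 18.0720
  = 54.552
  ≈ 54.55

54.55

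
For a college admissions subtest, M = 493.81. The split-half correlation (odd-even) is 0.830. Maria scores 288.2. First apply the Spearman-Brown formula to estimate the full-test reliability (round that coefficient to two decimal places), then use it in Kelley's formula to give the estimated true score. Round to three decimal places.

Spearman-Brown: ρ = 2r/(1 + r) = 2(0.830)/(1 + 0.830) = 1.6600/1.830 = 0.9071 → 0.91
Kelley's formula gives T̂ = 0.91·288.2 + 0.09·493.81 = 262.262 + 44.4429 = 306.7049.

306.705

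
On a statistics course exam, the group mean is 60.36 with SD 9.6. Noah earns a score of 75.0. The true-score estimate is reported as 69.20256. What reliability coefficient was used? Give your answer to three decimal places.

0.604

T̂ = ρX + (1 − ρ)μ  ⇒  T̂ − μ = ρ(X − μ)
ρ = (T̂ − μ)/(X − μ) = (69.20256 − 60.36) / (75.0 − 60.36) = 8.84256 / 14.64 = 0.60400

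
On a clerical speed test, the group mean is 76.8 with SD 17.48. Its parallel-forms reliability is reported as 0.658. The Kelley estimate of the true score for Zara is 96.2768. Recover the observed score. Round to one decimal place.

106.4

T̂ = ρX + (1 − ρ)μ  ⇒  X = (T̂ − (1 − ρ)μ) / ρ
X = (96.2768 − 0.342 × 76.8) / 0.658 = (96.2768 − 26.2656) / 0.658 = 70.0112 / 0.658 = 106.400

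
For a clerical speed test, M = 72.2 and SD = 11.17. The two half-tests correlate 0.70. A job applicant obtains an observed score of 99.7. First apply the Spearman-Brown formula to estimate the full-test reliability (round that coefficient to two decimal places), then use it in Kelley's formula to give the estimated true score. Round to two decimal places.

94.75

Spearman-Brown: ρ = 2r/(1 + r) = 2(0.70)/(1 + 0.70) = 1.400/1.70 = 0.8235 → 0.82
Weight the observed score by reliability and the mean by (1 − reliability): T̂ = 0.82·99.7 + 0.18·72.2 = 81.754 + 12.996 = 94.750.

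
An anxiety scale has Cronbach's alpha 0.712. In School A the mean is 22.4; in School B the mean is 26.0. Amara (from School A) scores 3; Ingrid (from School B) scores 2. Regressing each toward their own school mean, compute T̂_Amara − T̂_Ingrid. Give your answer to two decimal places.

T̂_Amara = 0.712(3) + 0.288(22.4) = 8.5872
T̂_Ingrid = 0.712(2) + 0.288(26.0) = 8.9120
Difference = 8.5872 − 8.9120 = -0.3248

-0.32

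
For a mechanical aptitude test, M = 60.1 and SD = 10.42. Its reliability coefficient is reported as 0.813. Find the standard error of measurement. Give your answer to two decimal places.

SEM = SD · √(1 − ρ) = 10.42 × √0.187 = 10.42 × 0.4324 = 4.506

4.51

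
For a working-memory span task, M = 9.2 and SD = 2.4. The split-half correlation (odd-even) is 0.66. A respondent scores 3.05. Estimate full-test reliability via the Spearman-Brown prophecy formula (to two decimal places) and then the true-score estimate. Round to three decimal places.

Spearman-Brown: ρ = 2r/(1 + r) = 2(0.66)/(1 + 0.66) = 1.320/1.66 = 0.7952 → 0.80
T̂ = 0.80(3.05) + 0.20(9.2) = 2.4400 + 1.840 = 4.2800 → 4.280

4.280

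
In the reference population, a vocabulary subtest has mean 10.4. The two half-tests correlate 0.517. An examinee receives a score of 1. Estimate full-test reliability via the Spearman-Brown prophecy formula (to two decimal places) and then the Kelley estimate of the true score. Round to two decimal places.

4.01

Spearman-Brown: ρ = 2r/(1 + r) = 2(0.517)/(1 + 0.517) = 1.0340/1.517 = 0.6816 → 0.68
Kelley's formula gives T̂ = 0.68·1 + 0.32·10.4 = 0.68 + 3.328 = 4.008.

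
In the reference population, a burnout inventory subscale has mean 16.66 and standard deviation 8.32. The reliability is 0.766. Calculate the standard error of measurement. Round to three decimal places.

SEM = SD · √(1 − ρ) = 8.32 × √0.234 = 8.32 × 0.4837 = 4.0247

4.025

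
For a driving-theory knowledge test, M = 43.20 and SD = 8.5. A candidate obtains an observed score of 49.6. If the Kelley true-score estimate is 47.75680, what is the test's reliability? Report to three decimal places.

0.712

T̂ = ρX + (1 − ρ)μ  ⇒  T̂ − μ = ρ(X − μ)
ρ = (T̂ − μ)/(X − μ) = (47.75680 − 43.20) / (49.6 − 43.20) = 4.55680 / 6.40 = 0.71200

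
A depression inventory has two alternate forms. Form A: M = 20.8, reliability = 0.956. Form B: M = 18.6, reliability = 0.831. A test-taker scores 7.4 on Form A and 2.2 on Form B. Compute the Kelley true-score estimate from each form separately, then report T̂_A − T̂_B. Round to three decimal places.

3.018

T̂_A = 0.956(7.4) + 0.044(20.8) = 7.98960
T̂_B = 0.831(2.2) + 0.169(18.6) = 4.97160
T̂_A − T̂_B = 3.01800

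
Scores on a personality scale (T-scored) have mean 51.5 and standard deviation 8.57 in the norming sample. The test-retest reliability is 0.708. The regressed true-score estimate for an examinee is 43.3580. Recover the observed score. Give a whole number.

40

T̂ = ρX + (1 − ρ)μ  ⇒  X = (T̂ − (1 − ρ)μ) / ρ
X = (43.3580 − 0.292 × 51.5) / 0.708 = (43.3580 − 15.0380) / 0.708 = 28.3200 / 0.708 = 40.00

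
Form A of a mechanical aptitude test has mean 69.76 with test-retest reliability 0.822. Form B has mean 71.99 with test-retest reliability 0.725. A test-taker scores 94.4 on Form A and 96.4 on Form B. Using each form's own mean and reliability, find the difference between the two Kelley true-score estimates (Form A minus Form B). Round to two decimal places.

T̂_A = 0.822(94.4) + 0.178(69.76) = 90.0141
T̂_B = 0.725(96.4) + 0.275(71.99) = 89.6873
T̂_A − T̂_B = 0.3268

0.33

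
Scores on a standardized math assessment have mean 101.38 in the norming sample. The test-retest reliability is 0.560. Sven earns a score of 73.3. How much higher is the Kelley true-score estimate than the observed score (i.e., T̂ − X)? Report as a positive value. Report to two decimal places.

12.36

Regress the observed score toward the mean by the unreliability: T̂ = 0.560·73.3 + 0.440·101.38 = 41.0480 + 44.60720 = 85.6552.
T̂ − X = 85.655 − 73.3 = 12.355 → 12.36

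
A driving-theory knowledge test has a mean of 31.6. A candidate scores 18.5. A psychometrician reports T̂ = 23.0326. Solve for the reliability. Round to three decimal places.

T̂ = ρX + (1 − ρ)μ  ⇒  T̂ − μ = ρ(X − μ)
ρ = (T̂ − μ)/(X − μ) = (23.0326 − 31.6) / (18.5 − 31.6) = -8.5674 / -13.1 = 0.65400

0.654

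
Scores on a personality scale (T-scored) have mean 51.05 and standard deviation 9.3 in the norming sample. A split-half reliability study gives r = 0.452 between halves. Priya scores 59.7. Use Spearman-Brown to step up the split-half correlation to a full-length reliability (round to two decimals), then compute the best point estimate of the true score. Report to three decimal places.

Spearman-Brown: ρ = 2r/(1 + r) = 2(0.452)/(1 + 0.452) = 0.9040/1.452 = 0.6226 → 0.62
T̂ = 0.62(59.7) + 0.38(51.05) = 37.014 + 19.3990 = 56.4130 → 56.413

56.413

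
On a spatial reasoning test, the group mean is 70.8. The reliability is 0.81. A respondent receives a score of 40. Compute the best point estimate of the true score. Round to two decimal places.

Regress the observed score toward the mean by the unreliability: T̂ = 0.81·40 + 0.19·70.8 = 32.40 + 13.452 = 45.852.

45.85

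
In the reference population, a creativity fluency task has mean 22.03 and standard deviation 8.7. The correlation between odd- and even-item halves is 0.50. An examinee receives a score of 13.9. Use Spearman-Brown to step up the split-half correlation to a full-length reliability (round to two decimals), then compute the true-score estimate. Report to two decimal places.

16.58

Spearman-Brown: ρ = 2r/(1 + r) = 2(0.50)/(1 + 0.50) = 1.000/1.50 = 0.6667 → 0.67
T̂ = 0.67(13.9) + 0.33(22.03) = 9.313 + 7.2699 = 16.583 → 16.58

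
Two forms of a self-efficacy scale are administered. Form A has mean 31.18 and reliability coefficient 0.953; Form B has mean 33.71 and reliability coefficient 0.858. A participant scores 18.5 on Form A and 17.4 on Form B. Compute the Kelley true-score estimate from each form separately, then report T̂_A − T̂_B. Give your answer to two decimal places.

-0.62

T̂_A = 0.953(18.5) + 0.047(31.18) = 19.0960
T̂_B = 0.858(17.4) + 0.142(33.71) = 19.7160
T̂_A − T̂_B = -0.6201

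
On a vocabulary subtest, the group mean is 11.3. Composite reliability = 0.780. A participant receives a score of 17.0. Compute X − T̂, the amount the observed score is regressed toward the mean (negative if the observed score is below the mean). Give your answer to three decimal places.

1.254

T̂ = ρX + (1 − ρ)μ
  = 0.780 × 17.0 + 0.220 × 11.3
  = 13.2600 + 2.4860
  = 15.74600
  ≈ 15.7460
X − T̂ = 17.0 − 15.7460 = 1.2540 → 1.254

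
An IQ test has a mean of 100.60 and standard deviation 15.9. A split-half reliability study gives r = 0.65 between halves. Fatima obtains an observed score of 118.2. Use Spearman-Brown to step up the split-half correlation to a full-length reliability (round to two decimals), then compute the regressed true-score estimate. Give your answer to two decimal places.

Spearman-Brown: ρ = 2r/(1 + r) = 2(0.65)/(1 + 0.65) = 1.300/1.65 = 0.7879 → 0.79
Regress the observed score toward the mean by the unreliability: T̂ = 0.79·118.2 + 0.21·100.60 = 93.378 + 21.1260 = 114.504.

114.50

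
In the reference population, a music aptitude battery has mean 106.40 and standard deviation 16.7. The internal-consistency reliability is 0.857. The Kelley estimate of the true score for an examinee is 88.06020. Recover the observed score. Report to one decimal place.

85.0

T̂ = ρX + (1 − ρ)μ  ⇒  X = (T̂ − (1 − ρ)μ) / ρ
X = (88.06020 − 0.143 × 106.40) / 0.857 = (88.06020 − 15.21520) / 0.857 = 72.84500 / 0.857 = 85.000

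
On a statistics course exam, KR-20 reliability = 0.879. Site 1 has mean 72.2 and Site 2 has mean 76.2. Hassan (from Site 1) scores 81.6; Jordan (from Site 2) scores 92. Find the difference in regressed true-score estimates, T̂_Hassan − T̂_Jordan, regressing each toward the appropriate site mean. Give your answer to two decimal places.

T̂_Hassan = 0.879(81.6) + 0.121(72.2) = 80.4626
T̂_Jordan = 0.879(92) + 0.121(76.2) = 90.0882
Difference = 80.4626 − 90.0882 = -9.6256

-9.63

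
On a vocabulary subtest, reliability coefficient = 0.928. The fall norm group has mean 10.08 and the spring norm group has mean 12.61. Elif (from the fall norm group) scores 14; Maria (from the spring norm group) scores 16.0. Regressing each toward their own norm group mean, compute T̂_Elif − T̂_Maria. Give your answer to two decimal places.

T̂_Elif = 0.928(14) + 0.072(10.08) = 13.7178
T̂_Maria = 0.928(16.0) + 0.072(12.61) = 15.7559
Difference = 13.7178 − 15.7559 = -2.0382

-2.04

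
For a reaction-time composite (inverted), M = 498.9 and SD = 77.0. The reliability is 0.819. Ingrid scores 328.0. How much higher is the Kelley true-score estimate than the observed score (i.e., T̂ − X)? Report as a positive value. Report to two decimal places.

30.93

Kelley's formula gives T̂ = 0.819·328.0 + 0.181·498.9 = 268.6320 + 90.3009 = 358.9329.
T̂ − X = 358.933 − 328.0 = 30.933 → 30.93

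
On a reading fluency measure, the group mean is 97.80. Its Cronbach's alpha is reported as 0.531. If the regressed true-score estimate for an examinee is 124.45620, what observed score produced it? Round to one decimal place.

T̂ = ρX + (1 − ρ)μ  ⇒  X = (T̂ − (1 − ρ)μ) / ρ
X = (124.45620 − 0.469 × 97.80) / 0.531 = (124.45620 − 45.86820) / 0.531 = 78.58800 / 0.531 = 148.000

148.0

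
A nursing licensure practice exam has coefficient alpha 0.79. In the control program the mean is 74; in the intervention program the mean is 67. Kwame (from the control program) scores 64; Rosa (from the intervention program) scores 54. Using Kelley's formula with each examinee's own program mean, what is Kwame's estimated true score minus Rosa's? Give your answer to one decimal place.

9.4

T̂_Kwame = 0.79(64) + 0.21(74) = 66.100
T̂_Rosa = 0.79(54) + 0.21(67) = 56.730
Difference = 66.100 − 56.730 = 9.370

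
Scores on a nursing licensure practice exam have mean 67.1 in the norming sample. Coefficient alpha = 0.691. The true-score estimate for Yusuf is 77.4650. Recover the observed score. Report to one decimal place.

82.1

T̂ = ρX + (1 − ρ)μ  ⇒  X = (T̂ − (1 − ρ)μ) / ρ
X = (77.4650 − 0.309 × 67.1) / 0.691 = (77.4650 − 20.7339) / 0.691 = 56.7311 / 0.691 = 82.100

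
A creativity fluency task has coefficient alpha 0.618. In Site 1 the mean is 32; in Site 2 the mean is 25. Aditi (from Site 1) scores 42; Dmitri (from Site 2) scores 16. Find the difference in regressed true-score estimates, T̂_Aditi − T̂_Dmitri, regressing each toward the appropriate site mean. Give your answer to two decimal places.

18.74

T̂_Aditi = 0.618(42) + 0.382(32) = 38.1800
T̂_Dmitri = 0.618(16) + 0.382(25) = 19.4380
Difference = 38.1800 − 19.4380 = 18.7420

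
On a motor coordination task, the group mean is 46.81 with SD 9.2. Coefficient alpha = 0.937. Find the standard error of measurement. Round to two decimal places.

2.31

SEM = SD · √(1 − ρ) = 9.2 × √0.063 = 9.2 × 0.2510 = 2.309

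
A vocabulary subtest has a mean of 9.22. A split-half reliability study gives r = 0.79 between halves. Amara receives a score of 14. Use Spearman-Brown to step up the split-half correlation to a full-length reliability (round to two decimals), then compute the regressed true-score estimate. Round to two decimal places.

Spearman-Brown: ρ = 2r/(1 + r) = 2(0.79)/(1 + 0.79) = 1.580/1.79 = 0.8827 → 0.88
T̂ = 0.88(14) + 0.12(9.22) = 12.32 + 1.1064 = 13.426 → 13.43

13.43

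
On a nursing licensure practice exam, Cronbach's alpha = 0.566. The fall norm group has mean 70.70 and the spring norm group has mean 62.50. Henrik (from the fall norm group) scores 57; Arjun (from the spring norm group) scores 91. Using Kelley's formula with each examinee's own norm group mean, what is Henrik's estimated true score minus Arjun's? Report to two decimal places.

T̂_Henrik = 0.566(57) + 0.434(70.70) = 62.9458
T̂_Arjun = 0.566(91) + 0.434(62.50) = 78.6310
Difference = 62.9458 − 78.6310 = -15.6852

-15.69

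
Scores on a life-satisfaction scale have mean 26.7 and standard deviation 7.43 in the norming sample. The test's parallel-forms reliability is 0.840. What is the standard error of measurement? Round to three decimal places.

SEM = SD · √(1 − ρ) = 7.43 × √0.160 = 7.43 × 0.4000 = 2.9720

2.972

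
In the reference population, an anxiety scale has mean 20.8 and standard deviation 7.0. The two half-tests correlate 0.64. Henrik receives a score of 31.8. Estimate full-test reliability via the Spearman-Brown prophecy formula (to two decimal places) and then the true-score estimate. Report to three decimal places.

Spearman-Brown: ρ = 2r/(1 + r) = 2(0.64)/(1 + 0.64) = 1.280/1.64 = 0.7805 → 0.78
Regress the observed score toward the mean by the unreliability: T̂ = 0.78·31.8 + 0.22·20.8 = 24.804 + 4.576 = 29.3800.

29.380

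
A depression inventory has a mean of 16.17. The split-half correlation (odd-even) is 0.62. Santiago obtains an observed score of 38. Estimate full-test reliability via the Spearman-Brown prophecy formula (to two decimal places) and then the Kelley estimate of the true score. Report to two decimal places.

32.98

Spearman-Brown: ρ = 2r/(1 + r) = 2(0.62)/(1 + 0.62) = 1.240/1.62 = 0.7654 → 0.77
T̂ = ρX + (1 − ρ)μ
  = 0.77 × 38 + 0.23 × 16.17
  = 29.26 + 3.7191
  = 32.979
  ≈ 32.98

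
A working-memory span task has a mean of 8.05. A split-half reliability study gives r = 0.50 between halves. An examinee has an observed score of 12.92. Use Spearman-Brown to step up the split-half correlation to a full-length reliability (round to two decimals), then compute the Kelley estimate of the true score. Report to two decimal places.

Spearman-Brown: ρ = 2r/(1 + r) = 2(0.50)/(1 + 0.50) = 1.000/1.50 = 0.6667 → 0.67
Weight the observed score by reliability and the mean by (1 − reliability): T̂ = 0.67·12.92 + 0.33·8.05 = 8.6564 + 2.6565 = 11.313.

11.31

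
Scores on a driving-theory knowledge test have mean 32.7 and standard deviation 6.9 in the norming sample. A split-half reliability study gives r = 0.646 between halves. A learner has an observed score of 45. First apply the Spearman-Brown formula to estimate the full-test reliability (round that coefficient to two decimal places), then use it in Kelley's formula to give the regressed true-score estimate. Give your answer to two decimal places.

Spearman-Brown: ρ = 2r/(1 + r) = 2(0.646)/(1 + 0.646) = 1.2920/1.646 = 0.7849 → 0.78
T̂ = 0.78(45) + 0.22(32.7) = 35.10 + 7.194 = 42.294 → 42.29

42.29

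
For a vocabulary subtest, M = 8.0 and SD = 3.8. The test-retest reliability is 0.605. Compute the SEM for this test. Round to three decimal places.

SEM = SD · √(1 − ρ) = 3.8 × √0.395 = 3.8 × 0.6285 = 2.3883

2.388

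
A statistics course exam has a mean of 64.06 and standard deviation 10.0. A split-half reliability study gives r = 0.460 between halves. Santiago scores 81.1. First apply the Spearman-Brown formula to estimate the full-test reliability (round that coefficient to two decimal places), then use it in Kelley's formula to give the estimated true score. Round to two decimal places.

74.80

Spearman-Brown: ρ = 2r/(1 + r) = 2(0.460)/(1 + 0.460) = 0.9200/1.460 = 0.6301 → 0.63
T̂ = ρX + (1 − ρ)μ
  = 0.63 × 81.1 + 0.37 × 64.06
  = 51.093 + 23.7022
  = 74.795
  ≈ 74.80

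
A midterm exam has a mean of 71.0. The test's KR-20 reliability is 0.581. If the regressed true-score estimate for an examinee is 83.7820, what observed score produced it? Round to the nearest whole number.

T̂ = ρX + (1 − ρ)μ  ⇒  X = (T̂ − (1 − ρ)μ) / ρ
X = (83.7820 − 0.419 × 71.0) / 0.581 = (83.7820 − 29.7490) / 0.581 = 54.0330 / 0.581 = 93.00

93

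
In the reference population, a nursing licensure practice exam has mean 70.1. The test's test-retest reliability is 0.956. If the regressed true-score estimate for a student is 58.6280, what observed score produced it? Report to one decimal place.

58.1

T̂ = ρX + (1 − ρ)μ  ⇒  X = (T̂ − (1 − ρ)μ) / ρ
X = (58.6280 − 0.044 × 70.1) / 0.956 = (58.6280 − 3.0844) / 0.956 = 55.5436 / 0.956 = 58.100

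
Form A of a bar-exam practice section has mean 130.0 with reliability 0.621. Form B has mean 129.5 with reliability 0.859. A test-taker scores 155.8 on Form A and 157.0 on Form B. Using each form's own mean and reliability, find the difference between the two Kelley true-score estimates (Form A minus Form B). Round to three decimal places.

-7.101

T̂_A = 0.621(155.8) + 0.379(130.0) = 146.02180
T̂_B = 0.859(157.0) + 0.141(129.5) = 153.12250
T̂_A − T̂_B = -7.10070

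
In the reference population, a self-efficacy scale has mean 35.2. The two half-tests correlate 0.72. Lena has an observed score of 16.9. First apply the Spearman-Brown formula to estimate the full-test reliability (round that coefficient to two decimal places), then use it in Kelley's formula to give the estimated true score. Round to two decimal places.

19.83

Spearman-Brown: ρ = 2r/(1 + r) = 2(0.72)/(1 + 0.72) = 1.440/1.72 = 0.8372 → 0.84
Weight the observed score by reliability and the mean by (1 − reliability): T̂ = 0.84·16.9 + 0.16·35.2 = 14.196 + 5.632 = 19.828.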